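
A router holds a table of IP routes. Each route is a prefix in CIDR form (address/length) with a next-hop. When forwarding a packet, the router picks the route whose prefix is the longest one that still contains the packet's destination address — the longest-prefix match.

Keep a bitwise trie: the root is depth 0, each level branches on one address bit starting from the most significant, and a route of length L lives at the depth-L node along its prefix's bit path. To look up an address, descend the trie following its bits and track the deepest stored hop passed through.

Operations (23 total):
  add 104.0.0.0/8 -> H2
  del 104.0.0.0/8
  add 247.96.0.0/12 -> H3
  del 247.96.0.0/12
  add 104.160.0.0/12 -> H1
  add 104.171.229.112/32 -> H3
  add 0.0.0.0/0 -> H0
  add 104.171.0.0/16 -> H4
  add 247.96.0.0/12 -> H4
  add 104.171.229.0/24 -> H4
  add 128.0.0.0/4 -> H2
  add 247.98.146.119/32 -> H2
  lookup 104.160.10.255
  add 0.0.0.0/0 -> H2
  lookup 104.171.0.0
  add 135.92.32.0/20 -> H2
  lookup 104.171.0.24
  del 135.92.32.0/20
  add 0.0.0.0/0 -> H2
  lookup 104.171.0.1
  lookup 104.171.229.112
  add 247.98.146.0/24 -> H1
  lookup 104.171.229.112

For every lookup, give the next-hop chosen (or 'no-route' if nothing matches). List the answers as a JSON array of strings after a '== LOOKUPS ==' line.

Apply in order:
  + 104.0.0.0/8 (H2) depth=8
  del 104.0.0.0/8 (clear depth 8)
  + 247.96.0.0/12 (H3) depth=12
  del 247.96.0.0/12 (clear depth 12)
  + 104.160.0.0/12 (H1) depth=12
  + 104.171.229.112/32 (H3) depth=32
  + 0.0.0.0/0 (H0) depth=0
  + 104.171.0.0/16 (H4) depth=16
  + 247.96.0.0/12 (H4) depth=12
  + 104.171.229.0/24 (H4) depth=24
  + 128.0.0.0/4 (H2) depth=4
  + 247.98.146.119/32 (H2) depth=32
  lookup 104.160.10.255: bits 011010001010 walk d0:H0→d1:-→d2:-→d3:-→d4:-→d5:-→d6:-→d7:-→d8:-→d9:-→d10:-→d11:-→d12:H1 -> H1
  + 0.0.0.0/0 (H2) depth=0
  lookup 104.171.0.0: bits 0110100010101011 walk d0:H2→d1:-→d2:-→d3:-→d4:-→d5:-→d6:-→d7:-→d8:-→d9:-→d10:-→d11:-→d12:H1→d13:-→d14:-→d15:-→d16:H4 -> H4
  + 135.92.32.0/20 (H2) depth=20
  lookup 104.171.0.24: bits 0110100010101011 walk d0:H2→d1:-→d2:-→d3:-→d4:-→d5:-→d6:-→d7:-→d8:-→d9:-→d10:-→d11:-→d12:H1→d13:-→d14:-→d15:-→d16:H4 -> H4
  del 135.92.32.0/20 (clear depth 20)
  + 0.0.0.0/0 (H2) depth=0
  lookup 104.171.0.1: bits 0110100010101011 walk d0:H2→d1:-→d2:-→d3:-→d4:-→d5:-→d6:-→d7:-→d8:-→d9:-→d10:-→d11:-→d12:H1→d13:-→d14:-→d15:-→d16:H4 -> H4
  lookup 104.171.229.112: bits 01101000101010111110010101110000 walk d0:H2→d1:-→d2:-→d3:-→d4:-→d5:-→d6:-→d7:-→d8:-→d9:-→d10:-→d11:-→d12:H1→d13:-→d14:-→d15:-→d16:H4→d17:-→d18:-→d19:-→d20:-→d21:-→d22:-→d23:-→d24:H4→d25:-→d26:-→d27:-→d28:-→d29:-→d30:-→d31:-→d32:H3 -> H3
  + 247.98.146.0/24 (H1) depth=24
  lookup 104.171.229.112: bits 01101000101010111110010101110000 walk d0:H2→d1:-→d2:-→d3:-→d4:-→d5:-→d6:-→d7:-→d8:-→d9:-→d10:-→d11:-→d12:H1→d13:-→d14:-→d15:-→d16:H4→d17:-→d18:-→d19:-→d20:-→d21:-→d22:-→d23:-→d24:H4→d25:-→d26:-→d27:-→d28:-→d29:-→d30:-→d31:-→d32:H3 -> H3

== LOOKUPS ==
["H1","H4","H4","H4","H3","H3"]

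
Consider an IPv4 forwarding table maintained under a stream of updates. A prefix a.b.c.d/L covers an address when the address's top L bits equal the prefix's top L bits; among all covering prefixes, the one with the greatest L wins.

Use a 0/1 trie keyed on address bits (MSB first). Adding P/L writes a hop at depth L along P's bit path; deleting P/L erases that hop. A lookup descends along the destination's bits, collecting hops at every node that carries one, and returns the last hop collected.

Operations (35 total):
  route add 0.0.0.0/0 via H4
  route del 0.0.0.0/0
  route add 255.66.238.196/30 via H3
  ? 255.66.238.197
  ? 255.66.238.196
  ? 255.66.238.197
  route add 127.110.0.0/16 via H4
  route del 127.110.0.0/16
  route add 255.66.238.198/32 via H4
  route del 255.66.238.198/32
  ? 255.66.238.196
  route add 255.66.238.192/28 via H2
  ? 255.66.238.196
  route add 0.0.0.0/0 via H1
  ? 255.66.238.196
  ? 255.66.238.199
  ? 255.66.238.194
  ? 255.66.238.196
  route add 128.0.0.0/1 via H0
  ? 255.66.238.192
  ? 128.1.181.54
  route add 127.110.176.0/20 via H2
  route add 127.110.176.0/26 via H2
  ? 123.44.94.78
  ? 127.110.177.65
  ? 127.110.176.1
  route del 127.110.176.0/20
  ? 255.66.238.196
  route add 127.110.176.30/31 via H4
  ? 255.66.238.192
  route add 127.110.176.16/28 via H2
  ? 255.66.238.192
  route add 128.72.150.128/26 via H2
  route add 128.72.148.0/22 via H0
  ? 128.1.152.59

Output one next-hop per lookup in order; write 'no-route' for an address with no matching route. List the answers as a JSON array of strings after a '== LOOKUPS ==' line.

Apply in order:
  add 0.0.0.0/0 -> H4 at depth 0
  del 0.0.0.0/0 (clear depth 0)
  add 255.66.238.196/30 -> H3 at depth 30
  lookup 255.66.238.197: bits 111111110100001011101110110001 walk d0:-→d1:-→d2:-→d3:-→d4:-→d5:-→d6:-→d7:-→d8:-→d9:-→d10:-→d11:-→d12:-→d13:-→d14:-→d15:-→d16:-→d17:-→d18:-→d19:-→d20:-→d21:-→d22:-→d23:-→d24:-→d25:-→d26:-→d27:-→d28:-→d29:-→d30:H3 -> H3
  lookup 255.66.238.196: bits 111111110100001011101110110001 walk d0:-→d1:-→d2:-→d3:-→d4:-→d5:-→d6:-→d7:-→d8:-→d9:-→d10:-→d11:-→d12:-→d13:-→d14:-→d15:-→d16:-→d17:-→d18:-→d19:-→d20:-→d21:-→d22:-→d23:-→d24:-→d25:-→d26:-→d27:-→d28:-→d29:-→d30:H3 -> H3
  lookup 255.66.238.197: bits 111111110100001011101110110001 walk d0:-→d1:-→d2:-→d3:-→d4:-→d5:-→d6:-→d7:-→d8:-→d9:-→d10:-→d11:-→d12:-→d13:-→d14:-→d15:-→d16:-→d17:-→d18:-→d19:-→d20:-→d21:-→d22:-→d23:-→d24:-→d25:-→d26:-→d27:-→d28:-→d29:-→d30:H3 -> H3
  add 127.110.0.0/16 -> H4 at depth 16
  del 127.110.0.0/16 (clear depth 16)
  add 255.66.238.198/32 -> H4 at depth 32
  del 255.66.238.198/32 (clear depth 32)
  lookup 255.66.238.196: bits 111111110100001011101110110001 walk d0:-→d1:-→d2:-→d3:-→d4:-→d5:-→d6:-→d7:-→d8:-→d9:-→d10:-→d11:-→d12:-→d13:-→d14:-→d15:-→d16:-→d17:-→d18:-→d19:-→d20:-→d21:-→d22:-→d23:-→d24:-→d25:-→d26:-→d27:-→d28:-→d29:-→d30:H3 -> H3
  add 255.66.238.192/28 -> H2 at depth 28
  lookup 255.66.238.196: bits 111111110100001011101110110001 walk d0:-→d1:-→d2:-→d3:-→d4:-→d5:-→d6:-→d7:-→d8:-→d9:-→d10:-→d11:-→d12:-→d13:-→d14:-→d15:-→d16:-→d17:-→d18:-→d19:-→d20:-→d21:-→d22:-→d23:-→d24:-→d25:-→d26:-→d27:-→d28:H2→d29:-→d30:H3 -> H3
  add 0.0.0.0/0 -> H1 at depth 0
  lookup 255.66.238.196: bits 111111110100001011101110110001 walk d0:H1→d1:-→d2:-→d3:-→d4:-→d5:-→d6:-→d7:-→d8:-→d9:-→d10:-→d11:-→d12:-→d13:-→d14:-→d15:-→d16:-→d17:-→d18:-→d19:-→d20:-→d21:-→d22:-→d23:-→d24:-→d25:-→d26:-→d27:-→d28:H2→d29:-→d30:H3 -> H3
  lookup 255.66.238.199: bits 1111111101000010111011101100011 walk d0:H1→d1:-→d2:-→d3:-→d4:-→d5:-→d6:-→d7:-→d8:-→d9:-→d10:-→d11:-→d12:-→d13:-→d14:-→d15:-→d16:-→d17:-→d18:-→d19:-→d20:-→d21:-→d22:-→d23:-→d24:-→d25:-→d26:-→d27:-→d28:H2→d29:-→d30:H3→d31:- -> H3
  lookup 255.66.238.194: bits 11111111010000101110111011000 walk d0:H1→d1:-→d2:-→d3:-→d4:-→d5:-→d6:-→d7:-→d8:-→d9:-→d10:-→d11:-→d12:-→d13:-→d14:-→d15:-→d16:-→d17:-→d18:-→d19:-→d20:-→d21:-→d22:-→d23:-→d24:-→d25:-→d26:-→d27:-→d28:H2→d29:- -> H2
  lookup 255.66.238.196: bits 111111110100001011101110110001 walk d0:H1→d1:-→d2:-→d3:-→d4:-→d5:-→d6:-→d7:-→d8:-→d9:-→d10:-→d11:-→d12:-→d13:-→d14:-→d15:-→d16:-→d17:-→d18:-→d19:-→d20:-→d21:-→d22:-→d23:-→d24:-→d25:-→d26:-→d27:-→d28:H2→d29:-→d30:H3 -> H3
  add 128.0.0.0/1 -> H0 at depth 1
  lookup 255.66.238.192: bits 11111111010000101110111011000 walk d0:H1→d1:H0→d2:-→d3:-→d4:-→d5:-→d6:-→d7:-→d8:-→d9:-→d10:-→d11:-→d12:-→d13:-→d14:-→d15:-→d16:-→d17:-→d18:-→d19:-→d20:-→d21:-→d22:-→d23:-→d24:-→d25:-→d26:-→d27:-→d28:H2→d29:- -> H2
  lookup 128.1.181.54: bits 1 walk d0:H1→d1:H0 -> H0
  add 127.110.176.0/20 -> H2 at depth 20
  add 127.110.176.0/26 -> H2 at depth 26
  lookup 123.44.94.78: bits 01111 walk d0:H1→d1:-→d2:-→d3:-→d4:-→d5:- -> H1
  lookup 127.110.177.65: bits 01111111011011101011000 walk d0:H1→d1:-→d2:-→d3:-→d4:-→d5:-→d6:-→d7:-→d8:-→d9:-→d10:-→d11:-→d12:-→d13:-→d14:-→d15:-→d16:-→d17:-→d18:-→d19:-→d20:H2→d21:-→d22:-→d23:- -> H2
  lookup 127.110.176.1: bits 01111111011011101011000000 walk d0:H1→d1:-→d2:-→d3:-→d4:-→d5:-→d6:-→d7:-→d8:-→d9:-→d10:-→d11:-→d12:-→d13:-→d14:-→d15:-→d16:-→d17:-→d18:-→d19:-→d20:H2→d21:-→d22:-→d23:-→d24:-→d25:-→d26:H2 -> H2
  del 127.110.176.0/20 (clear depth 20)
  lookup 255.66.238.196: bits 111111110100001011101110110001 walk d0:H1→d1:H0→d2:-→d3:-→d4:-→d5:-→d6:-→d7:-→d8:-→d9:-→d10:-→d11:-→d12:-→d13:-→d14:-→d15:-→d16:-→d17:-→d18:-→d19:-→d20:-→d21:-→d22:-→d23:-→d24:-→d25:-→d26:-→d27:-→d28:H2→d29:-→d30:H3 -> H3
  add 127.110.176.30/31 -> H4 at depth 31
  lookup 255.66.238.192: bits 11111111010000101110111011000 walk d0:H1→d1:H0→d2:-→d3:-→d4:-→d5:-→d6:-→d7:-→d8:-→d9:-→d10:-→d11:-→d12:-→d13:-→d14:-→d15:-→d16:-→d17:-→d18:-→d19:-→d20:-→d21:-→d22:-→d23:-→d24:-→d25:-→d26:-→d27:-→d28:H2→d29:- -> H2
  add 127.110.176.16/28 -> H2 at depth 28
  lookup 255.66.238.192: bits 11111111010000101110111011000 walk d0:H1→d1:H0→d2:-→d3:-→d4:-→d5:-→d6:-→d7:-→d8:-→d9:-→d10:-→d11:-→d12:-→d13:-→d14:-→d15:-→d16:-→d17:-→d18:-→d19:-→d20:-→d21:-→d22:-→d23:-→d24:-→d25:-→d26:-→d27:-→d28:H2→d29:- -> H2
  add 128.72.150.128/26 -> H2 at depth 26
  add 128.72.148.0/22 -> H0 at depth 22
  lookup 128.1.152.59: bits 100000000 walk d0:H1→d1:H0→d2:-→d3:-→d4:-→d5:-→d6:-→d7:-→d8:-→d9:- -> H0

== LOOKUPS ==
["H3","H3","H3","H3","H3","H3","H3","H2","H3","H2","H0","H1","H2","H2","H3","H2","H2","H0"]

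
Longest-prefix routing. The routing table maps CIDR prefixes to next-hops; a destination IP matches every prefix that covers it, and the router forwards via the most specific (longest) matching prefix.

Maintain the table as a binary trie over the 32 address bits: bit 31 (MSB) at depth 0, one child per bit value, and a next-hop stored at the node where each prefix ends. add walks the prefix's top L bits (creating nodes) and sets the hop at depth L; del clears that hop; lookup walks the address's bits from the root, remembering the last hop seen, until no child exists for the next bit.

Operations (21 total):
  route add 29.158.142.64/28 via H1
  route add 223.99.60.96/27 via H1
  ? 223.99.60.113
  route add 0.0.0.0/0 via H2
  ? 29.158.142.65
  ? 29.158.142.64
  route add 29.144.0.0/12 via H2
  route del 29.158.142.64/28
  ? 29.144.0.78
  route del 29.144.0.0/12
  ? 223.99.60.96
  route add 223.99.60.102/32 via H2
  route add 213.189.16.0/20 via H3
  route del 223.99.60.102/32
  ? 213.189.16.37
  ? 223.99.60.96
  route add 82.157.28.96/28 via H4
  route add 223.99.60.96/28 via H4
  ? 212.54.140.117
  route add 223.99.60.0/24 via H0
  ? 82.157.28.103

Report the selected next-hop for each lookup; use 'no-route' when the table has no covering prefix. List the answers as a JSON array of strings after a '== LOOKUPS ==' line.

Process each operation:
  + 29.158.142.64/28 (H1) depth=28
  + 223.99.60.96/27 (H1) depth=27
  lookup 223.99.60.113: bits 110111110110001100111100011 walk d0:-→d1:-→d2:-→d3:-→d4:-→d5:-→d6:-→d7:-→d8:-→d9:-→d10:-→d11:-→d12:-→d13:-→d14:-→d15:-→d16:-→d17:-→d18:-→d19:-→d20:-→d21:-→d22:-→d23:-→d24:-→d25:-→d26:-→d27:H1 -> H1
  + 0.0.0.0/0 (H2) depth=0
  lookup 29.158.142.65: bits 0001110110011110100011100100 walk d0:H2→d1:-→d2:-→d3:-→d4:-→d5:-→d6:-→d7:-→d8:-→d9:-→d10:-→d11:-→d12:-→d13:-→d14:-→d15:-→d16:-→d17:-→d18:-→d19:-→d20:-→d21:-→d22:-→d23:-→d24:-→d25:-→d26:-→d27:-→d28:H1 -> H1
  lookup 29.158.142.64: bits 0001110110011110100011100100 walk d0:H2→d1:-→d2:-→d3:-→d4:-→d5:-→d6:-→d7:-→d8:-→d9:-→d10:-→d11:-→d12:-→d13:-→d14:-→d15:-→d16:-→d17:-→d18:-→d19:-→d20:-→d21:-→d22:-→d23:-→d24:-→d25:-→d26:-→d27:-→d28:H1 -> H1
  + 29.144.0.0/12 (H2) depth=12
  del 29.158.142.64/28 (clear depth 28)
  lookup 29.144.0.78: bits 000111011001 walk d0:H2→d1:-→d2:-→d3:-→d4:-→d5:-→d6:-→d7:-→d8:-→d9:-→d10:-→d11:-→d12:H2 -> H2
  del 29.144.0.0/12 (clear depth 12)
  lookup 223.99.60.96: bits 110111110110001100111100011 walk d0:H2→d1:-→d2:-→d3:-→d4:-→d5:-→d6:-→d7:-→d8:-→d9:-→d10:-→d11:-→d12:-→d13:-→d14:-→d15:-→d16:-→d17:-→d18:-→d19:-→d20:-→d21:-→d22:-→d23:-→d24:-→d25:-→d26:-→d27:H1 -> H1
  + 223.99.60.102/32 (H2) depth=32
  + 213.189.16.0/20 (H3) depth=20
  del 223.99.60.102/32 (clear depth 32)
  lookup 213.189.16.37: bits 11010101101111010001 walk d0:H2→d1:-→d2:-→d3:-→d4:-→d5:-→d6:-→d7:-→d8:-→d9:-→d10:-→d11:-→d12:-→d13:-→d14:-→d15:-→d16:-→d17:-→d18:-→d19:-→d20:H3 -> H3
  lookup 223.99.60.96: bits 11011111011000110011110001100 walk d0:H2→d1:-→d2:-→d3:-→d4:-→d5:-→d6:-→d7:-→d8:-→d9:-→d10:-→d11:-→d12:-→d13:-→d14:-→d15:-→d16:-→d17:-→d18:-→d19:-→d20:-→d21:-→d22:-→d23:-→d24:-→d25:-→d26:-→d27:H1→d28:-→d29:- -> H1
  + 82.157.28.96/28 (H4) depth=28
  + 223.99.60.96/28 (H4) depth=28
  lookup 212.54.140.117: bits 1101010 walk d0:H2→d1:-→d2:-→d3:-→d4:-→d5:-→d6:-→d7:- -> H2
  + 223.99.60.0/24 (H0) depth=24
  lookup 82.157.28.103: bits 0101001010011101000111000110 walk d0:H2→d1:-→d2:-→d3:-→d4:-→d5:-→d6:-→d7:-→d8:-→d9:-→d10:-→d11:-→d12:-→d13:-→d14:-→d15:-→d16:-→d17:-→d18:-→d19:-→d20:-→d21:-→d22:-→d23:-→d24:-→d25:-→d26:-→d27:-→d28:H4 -> H4

== LOOKUPS ==
["H1","H1","H1","H2","H1","H3","H1","H2","H4"]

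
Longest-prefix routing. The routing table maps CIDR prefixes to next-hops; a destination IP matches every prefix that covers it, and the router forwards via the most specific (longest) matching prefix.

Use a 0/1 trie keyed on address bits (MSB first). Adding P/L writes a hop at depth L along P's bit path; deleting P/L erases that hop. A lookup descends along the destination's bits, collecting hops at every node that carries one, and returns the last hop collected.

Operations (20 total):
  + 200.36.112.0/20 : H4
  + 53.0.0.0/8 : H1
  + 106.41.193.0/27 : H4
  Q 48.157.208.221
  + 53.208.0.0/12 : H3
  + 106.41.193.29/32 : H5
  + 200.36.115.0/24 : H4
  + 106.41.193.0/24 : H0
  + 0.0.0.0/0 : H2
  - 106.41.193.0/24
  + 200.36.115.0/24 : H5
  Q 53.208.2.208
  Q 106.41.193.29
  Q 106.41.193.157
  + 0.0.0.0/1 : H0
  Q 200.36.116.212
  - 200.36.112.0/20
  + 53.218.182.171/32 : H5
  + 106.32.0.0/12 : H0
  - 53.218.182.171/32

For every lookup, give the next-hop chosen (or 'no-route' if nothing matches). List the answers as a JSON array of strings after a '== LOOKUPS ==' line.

Process each operation:
  add 200.36.112.0/20 -> H4 at depth 20
  add 53.0.0.0/8 -> H1 at depth 8
  add 106.41.193.0/27 -> H4 at depth 27
  ? 48.157.208.221  path d0:-→d1:-→d2:-→d3:-→d4:-→d5:-  best=no-route
  add 53.208.0.0/12 -> H3 at depth 12
  add 106.41.193.29/32 -> H5 at depth 32
  add 200.36.115.0/24 -> H4 at depth 24
  add 106.41.193.0/24 -> H0 at depth 24
  add 0.0.0.0/0 -> H2 at depth 0
  - 106.41.193.0/24 clear@24
  add 200.36.115.0/24 -> H5 at depth 24
  ? 53.208.2.208  path d0:H2→d1:-→d2:-→d3:-→d4:-→d5:-→d6:-→d7:-→d8:H1→d9:-→d10:-→d11:-→d12:H3  best=H3
  ? 106.41.193.29  path d0:H2→d1:-→d2:-→d3:-→d4:-→d5:-→d6:-→d7:-→d8:-→d9:-→d10:-→d11:-→d12:-→d13:-→d14:-→d15:-→d16:-→d17:-→d18:-→d19:-→d20:-→d21:-→d22:-→d23:-→d24:-→d25:-→d26:-→d27:H4→d28:-→d29:-→d30:-→d31:-→d32:H5  best=H5
  ? 106.41.193.157  path d0:H2→d1:-→d2:-→d3:-→d4:-→d5:-→d6:-→d7:-→d8:-→d9:-→d10:-→d11:-→d12:-→d13:-→d14:-→d15:-→d16:-→d17:-→d18:-→d19:-→d20:-→d21:-→d22:-→d23:-→d24:-  best=H2
  add 0.0.0.0/1 -> H0 at depth 1
  ? 200.36.116.212  path d0:H2→d1:-→d2:-→d3:-→d4:-→d5:-→d6:-→d7:-→d8:-→d9:-→d10:-→d11:-→d12:-→d13:-→d14:-→d15:-→d16:-→d17:-→d18:-→d19:-→d20:H4→d21:-  best=H4
  - 200.36.112.0/20 clear@20
  add 53.218.182.171/32 -> H5 at depth 32
  add 106.32.0.0/12 -> H0 at depth 12
  - 53.218.182.171/32 clear@32

== LOOKUPS ==
["no-route","H3","H5","H2","H4"]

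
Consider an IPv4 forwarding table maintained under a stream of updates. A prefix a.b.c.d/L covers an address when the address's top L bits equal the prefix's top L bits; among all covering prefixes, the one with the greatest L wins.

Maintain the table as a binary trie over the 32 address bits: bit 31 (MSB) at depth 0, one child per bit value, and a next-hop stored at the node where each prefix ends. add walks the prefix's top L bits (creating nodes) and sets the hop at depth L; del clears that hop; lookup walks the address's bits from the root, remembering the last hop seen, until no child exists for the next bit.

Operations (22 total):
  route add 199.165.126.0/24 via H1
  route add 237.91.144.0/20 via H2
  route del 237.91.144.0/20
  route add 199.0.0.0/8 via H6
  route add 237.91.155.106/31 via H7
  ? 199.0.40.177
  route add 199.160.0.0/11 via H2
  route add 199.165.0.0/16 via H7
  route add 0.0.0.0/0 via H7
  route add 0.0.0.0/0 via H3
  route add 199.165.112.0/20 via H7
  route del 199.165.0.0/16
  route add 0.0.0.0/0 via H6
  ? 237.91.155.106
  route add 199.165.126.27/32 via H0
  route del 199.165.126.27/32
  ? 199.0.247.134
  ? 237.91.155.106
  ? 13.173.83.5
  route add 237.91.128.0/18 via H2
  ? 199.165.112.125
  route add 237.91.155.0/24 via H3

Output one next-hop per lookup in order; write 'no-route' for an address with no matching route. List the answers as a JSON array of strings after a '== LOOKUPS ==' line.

Process each operation:
  + 199.165.126.0/24 (H1) depth=24
  + 237.91.144.0/20 (H2) depth=20
  del 237.91.144.0/20 (clear depth 20)
  + 199.0.0.0/8 (H6) depth=8
  + 237.91.155.106/31 (H7) depth=31
  ? 199.0.40.177  path d0:-→d1:-→d2:-→d3:-→d4:-→d5:-→d6:-→d7:-→d8:H6  best=H6
  + 199.160.0.0/11 (H2) depth=11
  + 199.165.0.0/16 (H7) depth=16
  + 0.0.0.0/0 (H7) depth=0
  + 0.0.0.0/0 (H3) depth=0
  + 199.165.112.0/20 (H7) depth=20
  del 199.165.0.0/16 (clear depth 16)
  + 0.0.0.0/0 (H6) depth=0
  ? 237.91.155.106  path d0:H6→d1:-→d2:-→d3:-→d4:-→d5:-→d6:-→d7:-→d8:-→d9:-→d10:-→d11:-→d12:-→d13:-→d14:-→d15:-→d16:-→d17:-→d18:-→d19:-→d20:-→d21:-→d22:-→d23:-→d24:-→d25:-→d26:-→d27:-→d28:-→d29:-→d30:-→d31:H7  best=H7
  + 199.165.126.27/32 (H0) depth=32
  del 199.165.126.27/32 (clear depth 32)
  ? 199.0.247.134  path d0:H6→d1:-→d2:-→d3:-→d4:-→d5:-→d6:-→d7:-→d8:H6  best=H6
  ? 237.91.155.106  path d0:H6→d1:-→d2:-→d3:-→d4:-→d5:-→d6:-→d7:-→d8:-→d9:-→d10:-→d11:-→d12:-→d13:-→d14:-→d15:-→d16:-→d17:-→d18:-→d19:-→d20:-→d21:-→d22:-→d23:-→d24:-→d25:-→d26:-→d27:-→d28:-→d29:-→d30:-→d31:H7  best=H7
  ? 13.173.83.5  path d0:H6  best=H6
  + 237.91.128.0/18 (H2) depth=18
  ? 199.165.112.125  path d0:H6→d1:-→d2:-→d3:-→d4:-→d5:-→d6:-→d7:-→d8:H6→d9:-→d10:-→d11:H2→d12:-→d13:-→d14:-→d15:-→d16:-→d17:-→d18:-→d19:-→d20:H7  best=H7
  + 237.91.155.0/24 (H3) depth=24

== LOOKUPS ==
["H6","H7","H6","H7","H6","H7"]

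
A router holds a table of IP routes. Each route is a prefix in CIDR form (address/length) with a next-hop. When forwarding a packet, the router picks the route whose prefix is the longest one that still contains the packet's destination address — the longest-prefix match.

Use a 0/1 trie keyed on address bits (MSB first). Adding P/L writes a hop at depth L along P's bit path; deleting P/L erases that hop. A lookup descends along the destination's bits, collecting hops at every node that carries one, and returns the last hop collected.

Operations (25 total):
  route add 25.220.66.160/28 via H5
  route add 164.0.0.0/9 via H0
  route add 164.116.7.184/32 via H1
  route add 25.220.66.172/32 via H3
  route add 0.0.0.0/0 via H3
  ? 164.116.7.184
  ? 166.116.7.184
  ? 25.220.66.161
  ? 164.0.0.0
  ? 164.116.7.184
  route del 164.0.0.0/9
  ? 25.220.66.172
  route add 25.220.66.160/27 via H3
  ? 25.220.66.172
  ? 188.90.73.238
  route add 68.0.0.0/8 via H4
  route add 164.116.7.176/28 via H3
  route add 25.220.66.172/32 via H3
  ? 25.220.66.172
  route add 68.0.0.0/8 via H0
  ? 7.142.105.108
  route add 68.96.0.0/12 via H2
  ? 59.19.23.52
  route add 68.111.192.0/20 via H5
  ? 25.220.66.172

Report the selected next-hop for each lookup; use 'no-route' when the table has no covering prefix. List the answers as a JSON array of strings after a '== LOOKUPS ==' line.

Trace:
  add 25.220.66.160/28 -> H5 at depth 28
  add 164.0.0.0/9 -> H0 at depth 9
  add 164.116.7.184/32 -> H1 at depth 32
  add 25.220.66.172/32 -> H3 at depth 32
  add 0.0.0.0/0 -> H3 at depth 0
  Q 164.116.7.184: descend 10100100011101000000011110111000 ; hops seen [H3,H0,H1] ; pick H1
  Q 166.116.7.184: descend 101001 ; hops seen [H3] ; pick H3
  Q 25.220.66.161: descend 0001100111011100010000101010 ; hops seen [H3,H5] ; pick H5
  Q 164.0.0.0: descend 101001000 ; hops seen [H3,H0] ; pick H0
  Q 164.116.7.184: descend 10100100011101000000011110111000 ; hops seen [H3,H0,H1] ; pick H1
  - 164.0.0.0/9 clear@9
  Q 25.220.66.172: descend 00011001110111000100001010101100 ; hops seen [H3,H5,H3] ; pick H3
  add 25.220.66.160/27 -> H3 at depth 27
  Q 25.220.66.172: descend 00011001110111000100001010101100 ; hops seen [H3,H3,H5,H3] ; pick H3
  Q 188.90.73.238: descend 101 ; hops seen [H3] ; pick H3
  add 68.0.0.0/8 -> H4 at depth 8
  add 164.116.7.176/28 -> H3 at depth 28
  add 25.220.66.172/32 -> H3 at depth 32
  Q 25.220.66.172: descend 00011001110111000100001010101100 ; hops seen [H3,H3,H5,H3] ; pick H3
  add 68.0.0.0/8 -> H0 at depth 8
  Q 7.142.105.108: descend 000 ; hops seen [H3] ; pick H3
  add 68.96.0.0/12 -> H2 at depth 12
  Q 59.19.23.52: descend 00 ; hops seen [H3] ; pick H3
  add 68.111.192.0/20 -> H5 at depth 20
  Q 25.220.66.172: descend 00011001110111000100001010101100 ; hops seen [H3,H3,H5,H3] ; pick H3

== LOOKUPS ==
["H1","H3","H5","H0","H1","H3","H3","H3","H3","H3","H3","H3"]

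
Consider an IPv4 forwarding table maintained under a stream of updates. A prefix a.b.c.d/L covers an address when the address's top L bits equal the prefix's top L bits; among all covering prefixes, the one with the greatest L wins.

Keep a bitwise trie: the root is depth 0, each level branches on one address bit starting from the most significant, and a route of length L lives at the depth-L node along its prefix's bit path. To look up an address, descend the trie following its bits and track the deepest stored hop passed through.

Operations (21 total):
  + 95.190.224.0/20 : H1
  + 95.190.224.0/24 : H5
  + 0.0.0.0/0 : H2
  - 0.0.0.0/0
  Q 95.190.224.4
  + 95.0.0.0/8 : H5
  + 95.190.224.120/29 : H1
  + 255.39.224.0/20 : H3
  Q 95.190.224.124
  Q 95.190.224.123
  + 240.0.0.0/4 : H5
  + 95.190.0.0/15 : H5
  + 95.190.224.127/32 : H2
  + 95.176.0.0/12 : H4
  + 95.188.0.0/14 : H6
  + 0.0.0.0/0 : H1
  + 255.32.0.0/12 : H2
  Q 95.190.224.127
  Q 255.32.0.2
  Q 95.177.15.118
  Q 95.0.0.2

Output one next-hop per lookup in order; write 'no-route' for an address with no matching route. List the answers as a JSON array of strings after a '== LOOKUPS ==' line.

Apply in order:
  add 95.190.224.0/20 -> H1 at depth 20
  add 95.190.224.0/24 -> H5 at depth 24
  add 0.0.0.0/0 -> H2 at depth 0
  - 0.0.0.0/0 clear@0
  lookup 95.190.224.4: bits 010111111011111011100000 walk d0:-→d1:-→d2:-→d3:-→d4:-→d5:-→d6:-→d7:-→d8:-→d9:-→d10:-→d11:-→d12:-→d13:-→d14:-→d15:-→d16:-→d17:-→d18:-→d19:-→d20:H1→d21:-→d22:-→d23:-→d24:H5 -> H5
  add 95.0.0.0/8 -> H5 at depth 8
  add 95.190.224.120/29 -> H1 at depth 29
  add 255.39.224.0/20 -> H3 at depth 20
  lookup 95.190.224.124: bits 01011111101111101110000001111 walk d0:-→d1:-→d2:-→d3:-→d4:-→d5:-→d6:-→d7:-→d8:H5→d9:-→d10:-→d11:-→d12:-→d13:-→d14:-→d15:-→d16:-→d17:-→d18:-→d19:-→d20:H1→d21:-→d22:-→d23:-→d24:H5→d25:-→d26:-→d27:-→d28:-→d29:H1 -> H1
  lookup 95.190.224.123: bits 01011111101111101110000001111 walk d0:-→d1:-→d2:-→d3:-→d4:-→d5:-→d6:-→d7:-→d8:H5→d9:-→d10:-→d11:-→d12:-→d13:-→d14:-→d15:-→d16:-→d17:-→d18:-→d19:-→d20:H1→d21:-→d22:-→d23:-→d24:H5→d25:-→d26:-→d27:-→d28:-→d29:H1 -> H1
  add 240.0.0.0/4 -> H5 at depth 4
  add 95.190.0.0/15 -> H5 at depth 15
  add 95.190.224.127/32 -> H2 at depth 32
  add 95.176.0.0/12 -> H4 at depth 12
  add 95.188.0.0/14 -> H6 at depth 14
  add 0.0.0.0/0 -> H1 at depth 0
  add 255.32.0.0/12 -> H2 at depth 12
  lookup 95.190.224.127: bits 01011111101111101110000001111111 walk d0:H1→d1:-→d2:-→d3:-→d4:-→d5:-→d6:-→d7:-→d8:H5→d9:-→d10:-→d11:-→d12:H4→d13:-→d14:H6→d15:H5→d16:-→d17:-→d18:-→d19:-→d20:H1→d21:-→d22:-→d23:-→d24:H5→d25:-→d26:-→d27:-→d28:-→d29:H1→d30:-→d31:-→d32:H2 -> H2
  lookup 255.32.0.2: bits 1111111100100 walk d0:H1→d1:-→d2:-→d3:-→d4:H5→d5:-→d6:-→d7:-→d8:-→d9:-→d10:-→d11:-→d12:H2→d13:- -> H2
  lookup 95.177.15.118: bits 010111111011 walk d0:H1→d1:-→d2:-→d3:-→d4:-→d5:-→d6:-→d7:-→d8:H5→d9:-→d10:-→d11:-→d12:H4 -> H4
  lookup 95.0.0.2: bits 01011111 walk d0:H1→d1:-→d2:-→d3:-→d4:-→d5:-→d6:-→d7:-→d8:H5 -> H5

== LOOKUPS ==
["H5","H1","H1","H2","H2","H4","H5"]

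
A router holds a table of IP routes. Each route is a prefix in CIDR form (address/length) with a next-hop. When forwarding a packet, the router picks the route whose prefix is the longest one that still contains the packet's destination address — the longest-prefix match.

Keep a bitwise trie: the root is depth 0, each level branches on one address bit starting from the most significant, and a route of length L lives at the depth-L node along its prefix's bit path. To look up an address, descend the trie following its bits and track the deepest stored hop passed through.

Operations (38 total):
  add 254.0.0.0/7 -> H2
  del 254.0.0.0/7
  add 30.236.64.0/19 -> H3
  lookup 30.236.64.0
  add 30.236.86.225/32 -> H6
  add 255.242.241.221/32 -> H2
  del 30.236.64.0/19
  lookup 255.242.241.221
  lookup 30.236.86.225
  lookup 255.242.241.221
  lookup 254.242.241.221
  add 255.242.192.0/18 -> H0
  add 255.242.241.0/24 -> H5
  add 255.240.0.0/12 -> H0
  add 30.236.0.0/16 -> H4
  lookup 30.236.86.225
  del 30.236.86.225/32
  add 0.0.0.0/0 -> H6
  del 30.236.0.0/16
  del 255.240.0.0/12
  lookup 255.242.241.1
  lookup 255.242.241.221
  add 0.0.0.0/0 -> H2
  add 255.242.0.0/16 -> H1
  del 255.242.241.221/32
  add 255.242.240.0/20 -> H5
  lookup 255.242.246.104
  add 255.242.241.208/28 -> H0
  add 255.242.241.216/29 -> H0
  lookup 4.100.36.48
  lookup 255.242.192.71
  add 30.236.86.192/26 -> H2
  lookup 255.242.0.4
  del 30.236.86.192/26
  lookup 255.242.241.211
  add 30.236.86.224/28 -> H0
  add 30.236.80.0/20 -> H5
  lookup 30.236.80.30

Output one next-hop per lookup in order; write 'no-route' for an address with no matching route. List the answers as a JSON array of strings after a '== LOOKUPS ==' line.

Process each operation:
  add 254.0.0.0/7 -> H2 at depth 7
  - 254.0.0.0/7 clear@7
  add 30.236.64.0/19 -> H3 at depth 19
  Q 30.236.64.0: descend 0001111011101100010 ; hops seen [H3] ; pick H3
  add 30.236.86.225/32 -> H6 at depth 32
  add 255.242.241.221/32 -> H2 at depth 32
  - 30.236.64.0/19 clear@19
  Q 255.242.241.221: descend 11111111111100101111000111011101 ; hops seen [H2] ; pick H2
  Q 30.236.86.225: descend 00011110111011000101011011100001 ; hops seen [H6] ; pick H6
  Q 255.242.241.221: descend 11111111111100101111000111011101 ; hops seen [H2] ; pick H2
  Q 254.242.241.221: descend 1111111 ; hops seen [∅] ; pick no-route
  add 255.242.192.0/18 -> H0 at depth 18
  add 255.242.241.0/24 -> H5 at depth 24
  add 255.240.0.0/12 -> H0 at depth 12
  add 30.236.0.0/16 -> H4 at depth 16
  Q 30.236.86.225: descend 00011110111011000101011011100001 ; hops seen [H4,H6] ; pick H6
  - 30.236.86.225/32 clear@32
  add 0.0.0.0/0 -> H6 at depth 0
  - 30.236.0.0/16 clear@16
  - 255.240.0.0/12 clear@12
  Q 255.242.241.1: descend 111111111111001011110001 ; hops seen [H6,H0,H5] ; pick H5
  Q 255.242.241.221: descend 11111111111100101111000111011101 ; hops seen [H6,H0,H5,H2] ; pick H2
  add 0.0.0.0/0 -> H2 at depth 0
  add 255.242.0.0/16 -> H1 at depth 16
  - 255.242.241.221/32 clear@32
  add 255.242.240.0/20 -> H5 at depth 20
  Q 255.242.246.104: descend 111111111111001011110 ; hops seen [H2,H1,H0,H5] ; pick H5
  add 255.242.241.208/28 -> H0 at depth 28
  add 255.242.241.216/29 -> H0 at depth 29
  Q 4.100.36.48: descend 000 ; hops seen [H2] ; pick H2
  Q 255.242.192.71: descend 111111111111001011 ; hops seen [H2,H1,H0] ; pick H0
  add 30.236.86.192/26 -> H2 at depth 26
  Q 255.242.0.4: descend 1111111111110010 ; hops seen [H2,H1] ; pick H1
  - 30.236.86.192/26 clear@26
  Q 255.242.241.211: descend 1111111111110010111100011101 ; hops seen [H2,H1,H0,H5,H5,H0] ; pick H0
  add 30.236.86.224/28 -> H0 at depth 28
  add 30.236.80.0/20 -> H5 at depth 20
  Q 30.236.80.30: descend 000111101110110001010 ; hops seen [H2,H5] ; pick H5

== LOOKUPS ==
["H3","H2","H6","H2","no-route","H6","H5","H2","H5","H2","H0","H1","H0","H5"]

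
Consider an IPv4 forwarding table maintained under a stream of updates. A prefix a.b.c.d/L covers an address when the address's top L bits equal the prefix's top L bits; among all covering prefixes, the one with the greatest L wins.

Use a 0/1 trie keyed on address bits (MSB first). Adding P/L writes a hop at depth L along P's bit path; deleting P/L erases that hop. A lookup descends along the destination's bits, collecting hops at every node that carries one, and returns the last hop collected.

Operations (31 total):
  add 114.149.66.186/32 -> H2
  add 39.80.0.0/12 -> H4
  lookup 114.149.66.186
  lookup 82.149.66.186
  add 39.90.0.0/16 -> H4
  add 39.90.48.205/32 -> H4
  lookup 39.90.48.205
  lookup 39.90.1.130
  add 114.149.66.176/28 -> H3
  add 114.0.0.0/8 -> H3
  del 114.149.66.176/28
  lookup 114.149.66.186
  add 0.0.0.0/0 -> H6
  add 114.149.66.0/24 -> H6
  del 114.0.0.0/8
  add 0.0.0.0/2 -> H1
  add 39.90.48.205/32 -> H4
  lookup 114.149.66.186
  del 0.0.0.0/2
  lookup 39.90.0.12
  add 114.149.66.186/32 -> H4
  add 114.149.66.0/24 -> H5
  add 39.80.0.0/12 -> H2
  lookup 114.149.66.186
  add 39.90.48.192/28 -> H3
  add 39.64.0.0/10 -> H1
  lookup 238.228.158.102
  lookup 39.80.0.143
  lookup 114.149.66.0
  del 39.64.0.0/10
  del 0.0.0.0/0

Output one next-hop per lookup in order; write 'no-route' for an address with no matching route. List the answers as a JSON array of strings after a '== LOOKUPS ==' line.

Apply in order:
  add 114.149.66.186/32 -> H2 at depth 32
  add 39.80.0.0/12 -> H4 at depth 12
  ? 114.149.66.186  path d0:-→d1:-→d2:-→d3:-→d4:-→d5:-→d6:-→d7:-→d8:-→d9:-→d10:-→d11:-→d12:-→d13:-→d14:-→d15:-→d16:-→d17:-→d18:-→d19:-→d20:-→d21:-→d22:-→d23:-→d24:-→d25:-→d26:-→d27:-→d28:-→d29:-→d30:-→d31:-→d32:H2  best=H2
  ? 82.149.66.186  path d0:-→d1:-→d2:-  best=no-route
  add 39.90.0.0/16 -> H4 at depth 16
  add 39.90.48.205/32 -> H4 at depth 32
  ? 39.90.48.205  path d0:-→d1:-→d2:-→d3:-→d4:-→d5:-→d6:-→d7:-→d8:-→d9:-→d10:-→d11:-→d12:H4→d13:-→d14:-→d15:-→d16:H4→d17:-→d18:-→d19:-→d20:-→d21:-→d22:-→d23:-→d24:-→d25:-→d26:-→d27:-→d28:-→d29:-→d30:-→d31:-→d32:H4  best=H4
  ? 39.90.1.130  path d0:-→d1:-→d2:-→d3:-→d4:-→d5:-→d6:-→d7:-→d8:-→d9:-→d10:-→d11:-→d12:H4→d13:-→d14:-→d15:-→d16:H4→d17:-→d18:-  best=H4
  add 114.149.66.176/28 -> H3 at depth 28
  add 114.0.0.0/8 -> H3 at depth 8
  - 114.149.66.176/28 clear@28
  ? 114.149.66.186  path d0:-→d1:-→d2:-→d3:-→d4:-→d5:-→d6:-→d7:-→d8:H3→d9:-→d10:-→d11:-→d12:-→d13:-→d14:-→d15:-→d16:-→d17:-→d18:-→d19:-→d20:-→d21:-→d22:-→d23:-→d24:-→d25:-→d26:-→d27:-→d28:-→d29:-→d30:-→d31:-→d32:H2  best=H2
  add 0.0.0.0/0 -> H6 at depth 0
  add 114.149.66.0/24 -> H6 at depth 24
  - 114.0.0.0/8 clear@8
  add 0.0.0.0/2 -> H1 at depth 2
  add 39.90.48.205/32 -> H4 at depth 32
  ? 114.149.66.186  path d0:H6→d1:-→d2:-→d3:-→d4:-→d5:-→d6:-→d7:-→d8:-→d9:-→d10:-→d11:-→d12:-→d13:-→d14:-→d15:-→d16:-→d17:-→d18:-→d19:-→d20:-→d21:-→d22:-→d23:-→d24:H6→d25:-→d26:-→d27:-→d28:-→d29:-→d30:-→d31:-→d32:H2  best=H2
  - 0.0.0.0/2 clear@2
  ? 39.90.0.12  path d0:H6→d1:-→d2:-→d3:-→d4:-→d5:-→d6:-→d7:-→d8:-→d9:-→d10:-→d11:-→d12:H4→d13:-→d14:-→d15:-→d16:H4→d17:-→d18:-  best=H4
  add 114.149.66.186/32 -> H4 at depth 32
  add 114.149.66.0/24 -> H5 at depth 24
  add 39.80.0.0/12 -> H2 at depth 12
  ? 114.149.66.186  path d0:H6→d1:-→d2:-→d3:-→d4:-→d5:-→d6:-→d7:-→d8:-→d9:-→d10:-→d11:-→d12:-→d13:-→d14:-→d15:-→d16:-→d17:-→d18:-→d19:-→d20:-→d21:-→d22:-→d23:-→d24:H5→d25:-→d26:-→d27:-→d28:-→d29:-→d30:-→d31:-→d32:H4  best=H4
  add 39.90.48.192/28 -> H3 at depth 28
  add 39.64.0.0/10 -> H1 at depth 10
  ? 238.228.158.102  path d0:H6  best=H6
  ? 39.80.0.143  path d0:H6→d1:-→d2:-→d3:-→d4:-→d5:-→d6:-→d7:-→d8:-→d9:-→d10:H1→d11:-→d12:H2  best=H2
  ? 114.149.66.0  path d0:H6→d1:-→d2:-→d3:-→d4:-→d5:-→d6:-→d7:-→d8:-→d9:-→d10:-→d11:-→d12:-→d13:-→d14:-→d15:-→d16:-→d17:-→d18:-→d19:-→d20:-→d21:-→d22:-→d23:-→d24:H5  best=H5
  - 39.64.0.0/10 clear@10
  - 0.0.0.0/0 clear@0

== LOOKUPS ==
["H2","no-route","H4","H4","H2","H2","H4","H4","H6","H2","H5"]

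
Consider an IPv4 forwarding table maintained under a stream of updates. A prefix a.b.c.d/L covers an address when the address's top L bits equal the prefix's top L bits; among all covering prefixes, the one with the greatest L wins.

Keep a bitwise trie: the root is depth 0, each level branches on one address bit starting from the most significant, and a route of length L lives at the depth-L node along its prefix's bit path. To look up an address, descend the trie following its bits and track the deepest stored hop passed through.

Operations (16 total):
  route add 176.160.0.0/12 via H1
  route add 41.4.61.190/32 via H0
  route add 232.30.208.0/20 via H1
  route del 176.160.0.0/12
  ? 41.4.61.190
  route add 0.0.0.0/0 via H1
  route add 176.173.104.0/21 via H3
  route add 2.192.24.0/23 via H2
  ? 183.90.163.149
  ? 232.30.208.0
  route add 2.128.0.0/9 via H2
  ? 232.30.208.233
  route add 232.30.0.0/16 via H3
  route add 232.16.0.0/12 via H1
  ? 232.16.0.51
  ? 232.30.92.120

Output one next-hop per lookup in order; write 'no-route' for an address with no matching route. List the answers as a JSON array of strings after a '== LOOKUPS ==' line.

Apply in order:
  + 176.160.0.0/12 (H1) depth=12
  + 41.4.61.190/32 (H0) depth=32
  + 232.30.208.0/20 (H1) depth=20
  del 176.160.0.0/12 (clear depth 12)
  Q 41.4.61.190: descend 00101001000001000011110110111110 ; hops seen [H0] ; pick H0
  + 0.0.0.0/0 (H1) depth=0
  + 176.173.104.0/21 (H3) depth=21
  + 2.192.24.0/23 (H2) depth=23
  Q 183.90.163.149: descend 10110 ; hops seen [H1] ; pick H1
  Q 232.30.208.0: descend 11101000000111101101 ; hops seen [H1,H1] ; pick H1
  + 2.128.0.0/9 (H2) depth=9
  Q 232.30.208.233: descend 11101000000111101101 ; hops seen [H1,H1] ; pick H1
  + 232.30.0.0/16 (H3) depth=16
  + 232.16.0.0/12 (H1) depth=12
  Q 232.16.0.51: descend 111010000001 ; hops seen [H1,H1] ; pick H1
  Q 232.30.92.120: descend 1110100000011110 ; hops seen [H1,H1,H3] ; pick H3

== LOOKUPS ==
["H0","H1","H1","H1","H1","H3"]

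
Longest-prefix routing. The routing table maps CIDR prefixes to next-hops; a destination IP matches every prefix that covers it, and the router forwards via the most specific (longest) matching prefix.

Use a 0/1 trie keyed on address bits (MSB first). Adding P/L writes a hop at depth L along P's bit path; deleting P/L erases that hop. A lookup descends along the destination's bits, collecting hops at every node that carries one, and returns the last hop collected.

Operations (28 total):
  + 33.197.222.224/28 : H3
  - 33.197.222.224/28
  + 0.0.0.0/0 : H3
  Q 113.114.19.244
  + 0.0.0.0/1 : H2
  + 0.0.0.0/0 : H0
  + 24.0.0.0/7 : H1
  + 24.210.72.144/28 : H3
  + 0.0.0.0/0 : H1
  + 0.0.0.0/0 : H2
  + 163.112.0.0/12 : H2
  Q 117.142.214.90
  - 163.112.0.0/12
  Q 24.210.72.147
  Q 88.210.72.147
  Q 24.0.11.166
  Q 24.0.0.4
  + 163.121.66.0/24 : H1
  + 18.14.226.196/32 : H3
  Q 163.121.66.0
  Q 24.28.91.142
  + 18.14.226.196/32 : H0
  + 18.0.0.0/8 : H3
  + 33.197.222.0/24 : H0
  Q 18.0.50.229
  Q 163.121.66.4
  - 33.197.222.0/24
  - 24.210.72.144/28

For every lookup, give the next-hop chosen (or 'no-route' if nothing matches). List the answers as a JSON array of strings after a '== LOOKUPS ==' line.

Process each operation:
  add 33.197.222.224/28 -> H3 at depth 28
  - 33.197.222.224/28 clear@28
  add 0.0.0.0/0 -> H3 at depth 0
  ? 113.114.19.244  path d0:H3→d1:-  best=H3
  add 0.0.0.0/1 -> H2 at depth 1
  add 0.0.0.0/0 -> H0 at depth 0
  add 24.0.0.0/7 -> H1 at depth 7
  add 24.210.72.144/28 -> H3 at depth 28
  add 0.0.0.0/0 -> H1 at depth 0
  add 0.0.0.0/0 -> H2 at depth 0
  add 163.112.0.0/12 -> H2 at depth 12
  ? 117.142.214.90  path d0:H2→d1:H2  best=H2
  - 163.112.0.0/12 clear@12
  ? 24.210.72.147  path d0:H2→d1:H2→d2:-→d3:-→d4:-→d5:-→d6:-→d7:H1→d8:-→d9:-→d10:-→d11:-→d12:-→d13:-→d14:-→d15:-→d16:-→d17:-→d18:-→d19:-→d20:-→d21:-→d22:-→d23:-→d24:-→d25:-→d26:-→d27:-→d28:H3  best=H3
  ? 88.210.72.147  path d0:H2→d1:H2  best=H2
  ? 24.0.11.166  path d0:H2→d1:H2→d2:-→d3:-→d4:-→d5:-→d6:-→d7:H1→d8:-  best=H1
  ? 24.0.0.4  path d0:H2→d1:H2→d2:-→d3:-→d4:-→d5:-→d6:-→d7:H1→d8:-  best=H1
  add 163.121.66.0/24 -> H1 at depth 24
  add 18.14.226.196/32 -> H3 at depth 32
  ? 163.121.66.0  path d0:H2→d1:-→d2:-→d3:-→d4:-→d5:-→d6:-→d7:-→d8:-→d9:-→d10:-→d11:-→d12:-→d13:-→d14:-→d15:-→d16:-→d17:-→d18:-→d19:-→d20:-→d21:-→d22:-→d23:-→d24:H1  best=H1
  ? 24.28.91.142  path d0:H2→d1:H2→d2:-→d3:-→d4:-→d5:-→d6:-→d7:H1→d8:-  best=H1
  add 18.14.226.196/32 -> H0 at depth 32
  add 18.0.0.0/8 -> H3 at depth 8
  add 33.197.222.0/24 -> H0 at depth 24
  ? 18.0.50.229  path d0:H2→d1:H2→d2:-→d3:-→d4:-→d5:-→d6:-→d7:-→d8:H3→d9:-→d10:-→d11:-→d12:-  best=H3
  ? 163.121.66.4  path d0:H2→d1:-→d2:-→d3:-→d4:-→d5:-→d6:-→d7:-→d8:-→d9:-→d10:-→d11:-→d12:-→d13:-→d14:-→d15:-→d16:-→d17:-→d18:-→d19:-→d20:-→d21:-→d22:-→d23:-→d24:H1  best=H1
  - 33.197.222.0/24 clear@24
  - 24.210.72.144/28 clear@28

== LOOKUPS ==
["H3","H2","H3","H2","H1","H1","H1","H1","H3","H1"]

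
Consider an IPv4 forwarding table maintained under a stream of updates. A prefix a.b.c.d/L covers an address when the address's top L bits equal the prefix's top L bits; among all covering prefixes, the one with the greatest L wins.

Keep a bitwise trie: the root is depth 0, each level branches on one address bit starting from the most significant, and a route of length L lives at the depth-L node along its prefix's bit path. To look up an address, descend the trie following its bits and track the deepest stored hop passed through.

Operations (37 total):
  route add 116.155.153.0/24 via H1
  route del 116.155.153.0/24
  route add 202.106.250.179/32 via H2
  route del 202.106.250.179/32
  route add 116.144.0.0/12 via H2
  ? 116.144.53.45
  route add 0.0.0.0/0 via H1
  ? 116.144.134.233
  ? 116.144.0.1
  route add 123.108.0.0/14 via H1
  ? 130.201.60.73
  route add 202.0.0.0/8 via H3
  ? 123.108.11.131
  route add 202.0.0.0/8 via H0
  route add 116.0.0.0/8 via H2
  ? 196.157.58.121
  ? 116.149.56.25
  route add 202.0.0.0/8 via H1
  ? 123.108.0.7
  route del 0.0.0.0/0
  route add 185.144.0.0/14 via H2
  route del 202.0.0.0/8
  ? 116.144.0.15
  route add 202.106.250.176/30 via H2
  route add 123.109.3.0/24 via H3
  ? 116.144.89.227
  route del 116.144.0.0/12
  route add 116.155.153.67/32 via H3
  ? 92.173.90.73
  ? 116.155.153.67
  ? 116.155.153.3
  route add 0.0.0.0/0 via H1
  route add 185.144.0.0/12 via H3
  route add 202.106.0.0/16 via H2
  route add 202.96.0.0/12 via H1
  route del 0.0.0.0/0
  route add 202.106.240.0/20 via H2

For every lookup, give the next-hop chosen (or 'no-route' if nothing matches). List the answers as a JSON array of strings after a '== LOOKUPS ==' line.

Trace:
  + 116.155.153.0/24 (H1) depth=24
  - 116.155.153.0/24 clear@24
  + 202.106.250.179/32 (H2) depth=32
  - 202.106.250.179/32 clear@32
  + 116.144.0.0/12 (H2) depth=12
  ? 116.144.53.45  path d0:-→d1:-→d2:-→d3:-→d4:-→d5:-→d6:-→d7:-→d8:-→d9:-→d10:-→d11:-→d12:H2  best=H2
  + 0.0.0.0/0 (H1) depth=0
  ? 116.144.134.233  path d0:H1→d1:-→d2:-→d3:-→d4:-→d5:-→d6:-→d7:-→d8:-→d9:-→d10:-→d11:-→d12:H2  best=H2
  ? 116.144.0.1  path d0:H1→d1:-→d2:-→d3:-→d4:-→d5:-→d6:-→d7:-→d8:-→d9:-→d10:-→d11:-→d12:H2  best=H2
  + 123.108.0.0/14 (H1) depth=14
  ? 130.201.60.73  path d0:H1→d1:-  best=H1
  + 202.0.0.0/8 (H3) depth=8
  ? 123.108.11.131  path d0:H1→d1:-→d2:-→d3:-→d4:-→d5:-→d6:-→d7:-→d8:-→d9:-→d10:-→d11:-→d12:-→d13:-→d14:H1  best=H1
  + 202.0.0.0/8 (H0) depth=8
  + 116.0.0.0/8 (H2) depth=8
  ? 196.157.58.121  path d0:H1→d1:-→d2:-→d3:-→d4:-  best=H1
  ? 116.149.56.25  path d0:H1→d1:-→d2:-→d3:-→d4:-→d5:-→d6:-→d7:-→d8:H2→d9:-→d10:-→d11:-→d12:H2  best=H2
  + 202.0.0.0/8 (H1) depth=8
  ? 123.108.0.7  path d0:H1→d1:-→d2:-→d3:-→d4:-→d5:-→d6:-→d7:-→d8:-→d9:-→d10:-→d11:-→d12:-→d13:-→d14:H1  best=H1
  - 0.0.0.0/0 clear@0
  + 185.144.0.0/14 (H2) depth=14
  - 202.0.0.0/8 clear@8
  ? 116.144.0.15  path d0:-→d1:-→d2:-→d3:-→d4:-→d5:-→d6:-→d7:-→d8:H2→d9:-→d10:-→d11:-→d12:H2  best=H2
  + 202.106.250.176/30 (H2) depth=30
  + 123.109.3.0/24 (H3) depth=24
  ? 116.144.89.227  path d0:-→d1:-→d2:-→d3:-→d4:-→d5:-→d6:-→d7:-→d8:H2→d9:-→d10:-→d11:-→d12:H2  best=H2
  - 116.144.0.0/12 clear@12
  + 116.155.153.67/32 (H3) depth=32
  ? 92.173.90.73  path d0:-→d1:-→d2:-  best=no-route
  ? 116.155.153.67  path d0:-→d1:-→d2:-→d3:-→d4:-→d5:-→d6:-→d7:-→d8:H2→d9:-→d10:-→d11:-→d12:-→d13:-→d14:-→d15:-→d16:-→d17:-→d18:-→d19:-→d20:-→d21:-→d22:-→d23:-→d24:-→d25:-→d26:-→d27:-→d28:-→d29:-→d30:-→d31:-→d32:H3  best=H3
  ? 116.155.153.3  path d0:-→d1:-→d2:-→d3:-→d4:-→d5:-→d6:-→d7:-→d8:H2→d9:-→d10:-→d11:-→d12:-→d13:-→d14:-→d15:-→d16:-→d17:-→d18:-→d19:-→d20:-→d21:-→d22:-→d23:-→d24:-→d25:-  best=H2
  + 0.0.0.0/0 (H1) depth=0
  + 185.144.0.0/12 (H3) depth=12
  + 202.106.0.0/16 (H2) depth=16
  + 202.96.0.0/12 (H1) depth=12
  - 0.0.0.0/0 clear@0
  + 202.106.240.0/20 (H2) depth=20

== LOOKUPS ==
["H2","H2","H2","H1","H1","H1","H2","H1","H2","H2","no-route","H3","H2"]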